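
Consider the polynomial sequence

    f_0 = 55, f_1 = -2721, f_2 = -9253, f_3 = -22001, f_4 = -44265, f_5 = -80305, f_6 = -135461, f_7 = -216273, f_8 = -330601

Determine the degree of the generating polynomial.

5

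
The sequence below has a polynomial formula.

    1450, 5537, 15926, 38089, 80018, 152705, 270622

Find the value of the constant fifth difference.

480

First differences: 4087, 10389, 22163, 41929, 72687, 117917
Second differences: 6302, 11774, 19766, 30758, 45230
Third differences: 5472, 7992, 10992, 14472
Fourth differences: 2520, 3000, 3480
Fifth differences: 480, 480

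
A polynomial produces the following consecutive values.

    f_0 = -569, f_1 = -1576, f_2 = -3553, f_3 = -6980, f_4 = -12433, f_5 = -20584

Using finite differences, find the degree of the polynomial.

First differences: -1007, -1977, -3427, -5453, -8151
Second differences: -970, -1450, -2026, -2698
Third differences: -480, -576, -672
Fourth differences: -96, -96
The fourth differences are constant, so the polynomial has degree 4.

4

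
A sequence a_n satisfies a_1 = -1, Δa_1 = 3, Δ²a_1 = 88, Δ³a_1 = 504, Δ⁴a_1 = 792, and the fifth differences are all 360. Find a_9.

106311

Build the table forward from the leading diagonal:
Δ⁵: 360, 360, 360, 360, 360, 360, 360, 360, 360
Δ⁴: 792, 1152, 1512, 1872, 2232, 2592, 2952, 3312, 3672
Δ³: 504, 1296, 2448, 3960, 5832, 8064, 10656, 13608, 16920
Δ²: 88, 592, 1888, 4336, 8296, 14128, 22192, 32848, 46456
Δ: 3, 91, 683, 2571, 6907, 15203, 29331, 51523, 84371
a: -1, 2, 93, 776, 3347, 10254, 25457, 54788, 106311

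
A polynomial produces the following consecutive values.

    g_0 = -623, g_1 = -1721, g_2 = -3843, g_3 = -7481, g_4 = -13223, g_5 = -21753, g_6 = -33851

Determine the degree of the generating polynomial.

-1098, -2122, -3638, -5742, -8530, -12098
-1024, -1516, -2104, -2788, -3568
-492, -588, -684, -780
-96, -96, -96
The fourth differences are constant, so the polynomial has degree 4.

4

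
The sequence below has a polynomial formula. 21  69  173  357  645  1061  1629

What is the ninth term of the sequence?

48, 104, 184, 288, 416, 568
56, 80, 104, 128, 152
24, 24, 24, 24
Third differences constant at 24.
152 + 24 = 176;  568 + 176 = 744;  1629 + 744 = 2373
176 + 24 = 200;  744 + 200 = 944;  2373 + 944 = 3317

3317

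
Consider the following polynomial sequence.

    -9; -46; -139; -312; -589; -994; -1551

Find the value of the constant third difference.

-24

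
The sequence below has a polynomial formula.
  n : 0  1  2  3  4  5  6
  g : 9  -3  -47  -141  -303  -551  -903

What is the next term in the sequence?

-1377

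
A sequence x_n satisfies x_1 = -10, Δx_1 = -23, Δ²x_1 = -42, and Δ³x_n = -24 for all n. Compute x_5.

Build the table forward from the leading diagonal:
Third differences: -24  -24  -24  -24  -24
Second differences: -42  -66  -90  -114  -138
First differences: -23  -65  -131  -221  -335
x: -10  -33  -98  -229  -450

-450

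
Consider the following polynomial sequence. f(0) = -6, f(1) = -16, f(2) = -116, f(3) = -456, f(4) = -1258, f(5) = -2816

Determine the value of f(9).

-25008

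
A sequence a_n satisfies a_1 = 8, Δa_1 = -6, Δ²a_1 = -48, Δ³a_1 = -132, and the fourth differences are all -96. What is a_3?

-52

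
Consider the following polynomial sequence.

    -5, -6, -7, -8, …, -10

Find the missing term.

Using the first 4 terms:
-1  -1  -1
Constant first difference = -1.
Extend forward: -8 − 1 = -9

-9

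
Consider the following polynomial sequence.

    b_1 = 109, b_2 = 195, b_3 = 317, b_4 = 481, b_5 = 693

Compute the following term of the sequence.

959

Δ: 86, 122, 164, 212
Δ²: 36, 42, 48
Δ³: 6, 6
Constant third difference = 6, so extend:
48 + 6 = 54;  212 + 54 = 266;  693 + 266 = 959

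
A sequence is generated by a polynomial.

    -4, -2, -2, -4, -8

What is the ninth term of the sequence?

Δ: 2, 0, -2, -4
Δ²: -2, -2, -2
Constant second difference = -2, so extend:
-4 − 2 = -6;  -8 − 6 = -14
-6 − 2 = -8;  -14 − 8 = -22
-8 − 2 = -10;  -22 − 10 = -32
-10 − 2 = -12;  -32 − 12 = -44

-44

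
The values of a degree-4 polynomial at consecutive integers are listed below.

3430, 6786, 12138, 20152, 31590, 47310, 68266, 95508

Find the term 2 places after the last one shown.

173530

3356 , 5352 , 8014 , 11438 , 15720 , 20956 , 27242
1996 , 2662 , 3424 , 4282 , 5236 , 6286
666 , 762 , 858 , 954 , 1050
96 , 96 , 96 , 96
The fourth differences are constant (96).
1050 + 96 = 1146;  6286 + 1146 = 7432;  27242 + 7432 = 34674;  95508 + 34674 = 130182
1146 + 96 = 1242;  7432 + 1242 = 8674;  34674 + 8674 = 43348;  130182 + 43348 = 173530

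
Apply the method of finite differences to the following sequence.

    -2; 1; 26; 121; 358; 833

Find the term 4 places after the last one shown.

7873

3 , 25 , 95 , 237 , 475
22 , 70 , 142 , 238
48 , 72 , 96
24 , 24
The fourth differences are constant (24).
96 + 24 = 120;  238 + 120 = 358;  475 + 358 = 833;  833 + 833 = 1666
120 + 24 = 144;  358 + 144 = 502;  833 + 502 = 1335;  1666 + 1335 = 3001
144 + 24 = 168;  502 + 168 = 670;  1335 + 670 = 2005;  3001 + 2005 = 5006
168 + 24 = 192;  670 + 192 = 862;  2005 + 862 = 2867;  5006 + 2867 = 7873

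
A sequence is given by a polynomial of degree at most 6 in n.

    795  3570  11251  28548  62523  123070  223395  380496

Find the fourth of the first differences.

D1: 2775, 7681, 17297, 33975, 60547, 100325, 157101
D2: 4906, 9616, 16678, 26572, 39778, 56776
D3: 4710, 7062, 9894, 13206, 16998
D4: 2352, 2832, 3312, 3792
D5: 480, 480, 480

33975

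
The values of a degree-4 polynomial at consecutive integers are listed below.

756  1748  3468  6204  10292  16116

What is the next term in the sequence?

First differences: 992  1720  2736  4088  5824
Second differences: 728  1016  1352  1736
Third differences: 288  336  384
Fourth differences: 48  48
The fourth differences are constant (48).
384 + 48 = 432;  1736 + 432 = 2168;  5824 + 2168 = 7992;  16116 + 7992 = 24108

24108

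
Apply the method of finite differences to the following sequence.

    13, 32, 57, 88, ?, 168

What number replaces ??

Using the first 4 terms:
19  25  31
6  6
Constant second difference = 6.
Extend forward: 31 + 6 = 37;  88 + 37 = 125

125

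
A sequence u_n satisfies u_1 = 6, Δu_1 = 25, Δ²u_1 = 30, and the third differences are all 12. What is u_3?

Build the table forward from the leading diagonal:
Third differences: 12, 12, 12
Second differences: 30, 42, 54
First differences: 25, 55, 97
u: 6, 31, 86

86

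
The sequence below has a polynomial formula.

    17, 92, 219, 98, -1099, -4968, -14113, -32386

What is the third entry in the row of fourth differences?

First differences: 75, 127, -121, -1197, -3869, -9145, -18273
Second differences: 52, -248, -1076, -2672, -5276, -9128
Third differences: -300, -828, -1596, -2604, -3852
Fourth differences: -528, -768, -1008, -1248
Fifth differences: -240, -240, -240

-1008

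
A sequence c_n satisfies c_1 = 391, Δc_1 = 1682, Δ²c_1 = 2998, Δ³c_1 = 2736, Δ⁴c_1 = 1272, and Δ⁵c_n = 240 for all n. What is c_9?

353487

Build the table forward from the leading diagonal:
D5: 240  240  240  240  240  240  240  240  240
D4: 1272  1512  1752  1992  2232  2472  2712  2952  3192
D3: 2736  4008  5520  7272  9264  11496  13968  16680  19632
D2: 2998  5734  9742  15262  22534  31798  43294  57262  73942
D1: 1682  4680  10414  20156  35418  57952  89750  133044  190306
c: 391  2073  6753  17167  37323  72741  130693  220443  353487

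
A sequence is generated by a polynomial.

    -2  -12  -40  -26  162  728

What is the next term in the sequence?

1948

-10, -28, 14, 188, 566
-18, 42, 174, 378
60, 132, 204
72, 72
Constant fourth difference = 72, so extend:
204 + 72 = 276;  378 + 276 = 654;  566 + 654 = 1220;  728 + 1220 = 1948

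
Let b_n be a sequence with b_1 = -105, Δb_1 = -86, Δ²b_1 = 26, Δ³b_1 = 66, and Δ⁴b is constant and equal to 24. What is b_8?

2989

Build the table forward from the leading diagonal:
Δ⁴: 24  24  24  24  24  24  24  24
Δ³: 66  90  114  138  162  186  210  234
Δ²: 26  92  182  296  434  596  782  992
Δ: -86  -60  32  214  510  944  1540  2322
b: -105  -191  -251  -219  -5  505  1449  2989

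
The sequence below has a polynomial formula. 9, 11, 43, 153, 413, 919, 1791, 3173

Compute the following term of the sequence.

5233

D1: 2  32  110  260  506  872  1382
D2: 30  78  150  246  366  510
D3: 48  72  96  120  144
D4: 24  24  24  24
Fourth differences constant at 24.
144 + 24 = 168;  510 + 168 = 678;  1382 + 678 = 2060;  3173 + 2060 = 5233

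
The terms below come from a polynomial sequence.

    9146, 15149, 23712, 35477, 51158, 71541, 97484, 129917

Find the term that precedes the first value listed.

5133

Δ: 6003, 8563, 11765, 15681, 20383, 25943, 32433
Δ²: 2560, 3202, 3916, 4702, 5560, 6490
Δ³: 642, 714, 786, 858, 930
Δ⁴: 72, 72, 72, 72
The fourth differences are constant at 72.
Work back: 642 − 72 = 570;  2560 − 570 = 1990;  6003 − 1990 = 4013;  9146 − 4013 = 5133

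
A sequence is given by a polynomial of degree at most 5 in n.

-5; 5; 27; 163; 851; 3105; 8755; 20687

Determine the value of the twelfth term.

First differences: 10, 22, 136, 688, 2254, 5650, 11932
Second differences: 12, 114, 552, 1566, 3396, 6282
Third differences: 102, 438, 1014, 1830, 2886
Fourth differences: 336, 576, 816, 1056
Fifth differences: 240, 240, 240
Fifth differences constant at 240.
1056 + 240 = 1296;  2886 + 1296 = 4182;  6282 + 4182 = 10464;  11932 + 10464 = 22396;  20687 + 22396 = 43083
1296 + 240 = 1536;  4182 + 1536 = 5718;  10464 + 5718 = 16182;  22396 + 16182 = 38578;  43083 + 38578 = 81661
1536 + 240 = 1776;  5718 + 1776 = 7494;  16182 + 7494 = 23676;  38578 + 23676 = 62254;  81661 + 62254 = 143915
1776 + 240 = 2016;  7494 + 2016 = 9510;  23676 + 9510 = 33186;  62254 + 33186 = 95440;  143915 + 95440 = 239355

239355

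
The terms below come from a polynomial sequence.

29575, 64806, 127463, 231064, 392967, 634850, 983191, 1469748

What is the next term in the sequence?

Δ: 35231, 62657, 103601, 161903, 241883, 348341, 486557
Δ²: 27426, 40944, 58302, 79980, 106458, 138216
Δ³: 13518, 17358, 21678, 26478, 31758
Δ⁴: 3840, 4320, 4800, 5280
Δ⁵: 480, 480, 480
Constant fifth difference = 480, so extend:
5280 + 480 = 5760;  31758 + 5760 = 37518;  138216 + 37518 = 175734;  486557 + 175734 = 662291;  1469748 + 662291 = 2132039

2132039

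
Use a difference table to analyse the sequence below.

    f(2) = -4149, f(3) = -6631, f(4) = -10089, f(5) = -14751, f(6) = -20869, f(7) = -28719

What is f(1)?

-2439

-2482, -3458, -4662, -6118, -7850
-976, -1204, -1456, -1732
-228, -252, -276
-24, -24
The fourth differences are constant at -24.
Work back: -228 + 24 = -204;  -976 + 204 = -772;  -2482 + 772 = -1710;  -4149 + 1710 = -2439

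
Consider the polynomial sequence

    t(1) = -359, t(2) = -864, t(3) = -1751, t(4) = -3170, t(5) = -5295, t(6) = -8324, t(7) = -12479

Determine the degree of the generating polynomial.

Δ: -505, -887, -1419, -2125, -3029, -4155
Δ²: -382, -532, -706, -904, -1126
Δ³: -150, -174, -198, -222
Δ⁴: -24, -24, -24
The fourth differences are constant, so the polynomial has degree 4.

4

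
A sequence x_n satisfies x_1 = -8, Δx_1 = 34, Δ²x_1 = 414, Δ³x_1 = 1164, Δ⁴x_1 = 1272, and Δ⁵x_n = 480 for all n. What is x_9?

192960

Build the table forward from the leading diagonal:
Fifth differences: 480, 480, 480, 480, 480, 480, 480, 480, 480
Fourth differences: 1272, 1752, 2232, 2712, 3192, 3672, 4152, 4632, 5112
Third differences: 1164, 2436, 4188, 6420, 9132, 12324, 15996, 20148, 24780
Second differences: 414, 1578, 4014, 8202, 14622, 23754, 36078, 52074, 72222
First differences: 34, 448, 2026, 6040, 14242, 28864, 52618, 88696, 140770
x: -8, 26, 474, 2500, 8540, 22782, 51646, 104264, 192960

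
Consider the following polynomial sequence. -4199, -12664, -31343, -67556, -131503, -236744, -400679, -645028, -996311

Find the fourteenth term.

-5681416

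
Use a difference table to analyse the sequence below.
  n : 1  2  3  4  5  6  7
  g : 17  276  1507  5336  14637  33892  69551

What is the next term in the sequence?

130392

D1: 259, 1231, 3829, 9301, 19255, 35659
D2: 972, 2598, 5472, 9954, 16404
D3: 1626, 2874, 4482, 6450
D4: 1248, 1608, 1968
D5: 360, 360
Constant fifth difference = 360, so extend:
1968 + 360 = 2328;  6450 + 2328 = 8778;  16404 + 8778 = 25182;  35659 + 25182 = 60841;  69551 + 60841 = 130392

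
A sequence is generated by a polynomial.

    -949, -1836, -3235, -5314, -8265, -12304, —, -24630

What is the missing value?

-17671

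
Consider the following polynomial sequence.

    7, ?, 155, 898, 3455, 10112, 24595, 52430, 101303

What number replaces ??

20

Using the last 7 terms:
First differences: 743  2557  6657  14483  27835  48873
Second differences: 1814  4100  7826  13352  21038
Third differences: 2286  3726  5526  7686
Fourth differences: 1440  1800  2160
Fifth differences: 360  360
Constant fifth difference = 360.
Extend backward: 1440 − 360 = 1080;  2286 − 1080 = 1206;  1814 − 1206 = 608;  743 − 608 = 135;  155 − 135 = 20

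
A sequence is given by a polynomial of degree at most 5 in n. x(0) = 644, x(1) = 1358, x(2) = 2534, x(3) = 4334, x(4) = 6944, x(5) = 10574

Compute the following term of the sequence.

First differences: 714  1176  1800  2610  3630
Second differences: 462  624  810  1020
Third differences: 162  186  210
Fourth differences: 24  24
Constant fourth difference = 24, so extend:
210 + 24 = 234;  1020 + 234 = 1254;  3630 + 1254 = 4884;  10574 + 4884 = 15458

15458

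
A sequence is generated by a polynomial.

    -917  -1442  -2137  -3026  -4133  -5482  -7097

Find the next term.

-9002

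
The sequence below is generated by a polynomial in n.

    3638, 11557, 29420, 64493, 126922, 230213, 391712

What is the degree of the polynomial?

D1: 7919, 17863, 35073, 62429, 103291, 161499
D2: 9944, 17210, 27356, 40862, 58208
D3: 7266, 10146, 13506, 17346
D4: 2880, 3360, 3840
D5: 480, 480
The fifth differences are constant, so the polynomial has degree 5.

5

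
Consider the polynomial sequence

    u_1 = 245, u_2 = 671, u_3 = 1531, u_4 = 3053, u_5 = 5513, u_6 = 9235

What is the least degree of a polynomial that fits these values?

4

Δ: 426, 860, 1522, 2460, 3722
Δ²: 434, 662, 938, 1262
Δ³: 228, 276, 324
Δ⁴: 48, 48
The fourth differences are constant, so the polynomial has degree 4.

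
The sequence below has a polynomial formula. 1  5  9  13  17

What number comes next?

Δ: 4, 4, 4, 4
The first differences are constant (4).
17 + 4 = 21

21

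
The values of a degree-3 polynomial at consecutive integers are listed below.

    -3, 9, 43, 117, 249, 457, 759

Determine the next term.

First differences: 12, 34, 74, 132, 208, 302
Second differences: 22, 40, 58, 76, 94
Third differences: 18, 18, 18, 18
Constant third difference = 18, so extend:
94 + 18 = 112;  302 + 112 = 414;  759 + 414 = 1173

1173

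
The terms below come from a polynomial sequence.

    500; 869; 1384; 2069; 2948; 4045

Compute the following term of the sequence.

5384

First differences: 369  515  685  879  1097
Second differences: 146  170  194  218
Third differences: 24  24  24
The third differences are constant (24).
218 + 24 = 242;  1097 + 242 = 1339;  4045 + 1339 = 5384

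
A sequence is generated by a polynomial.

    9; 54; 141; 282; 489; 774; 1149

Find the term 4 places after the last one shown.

3789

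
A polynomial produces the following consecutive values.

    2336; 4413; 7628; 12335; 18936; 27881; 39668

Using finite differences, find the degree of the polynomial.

4

D1: 2077, 3215, 4707, 6601, 8945, 11787
D2: 1138, 1492, 1894, 2344, 2842
D3: 354, 402, 450, 498
D4: 48, 48, 48
The fourth differences are constant, so the polynomial has degree 4.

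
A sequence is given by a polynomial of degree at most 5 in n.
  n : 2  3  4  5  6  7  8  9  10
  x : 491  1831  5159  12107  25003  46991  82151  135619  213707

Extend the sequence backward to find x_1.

83

First differences: 1340  3328  6948  12896  21988  35160  53468  78088
Second differences: 1988  3620  5948  9092  13172  18308  24620
Third differences: 1632  2328  3144  4080  5136  6312
Fourth differences: 696  816  936  1056  1176
Fifth differences: 120  120  120  120
The fifth differences are constant at 120.
Work back: 696 − 120 = 576;  1632 − 576 = 1056;  1988 − 1056 = 932;  1340 − 932 = 408;  491 − 408 = 83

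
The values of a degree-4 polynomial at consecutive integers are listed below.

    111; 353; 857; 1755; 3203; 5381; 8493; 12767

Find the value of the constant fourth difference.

24

Δ: 242, 504, 898, 1448, 2178, 3112, 4274
Δ²: 262, 394, 550, 730, 934, 1162
Δ³: 132, 156, 180, 204, 228
Δ⁴: 24, 24, 24, 24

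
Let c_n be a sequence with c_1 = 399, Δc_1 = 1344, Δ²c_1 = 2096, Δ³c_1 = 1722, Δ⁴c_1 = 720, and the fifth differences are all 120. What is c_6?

Build the table forward from the leading diagonal:
D5: 120  120  120  120  120  120
D4: 720  840  960  1080  1200  1320
D3: 1722  2442  3282  4242  5322  6522
D2: 2096  3818  6260  9542  13784  19106
D1: 1344  3440  7258  13518  23060  36844
c: 399  1743  5183  12441  25959  49019

49019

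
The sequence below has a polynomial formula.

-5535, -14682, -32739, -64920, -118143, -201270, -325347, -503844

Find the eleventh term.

-1541955

-9147  -18057  -32181  -53223  -83127  -124077  -178497
-8910  -14124  -21042  -29904  -40950  -54420
-5214  -6918  -8862  -11046  -13470
-1704  -1944  -2184  -2424
-240  -240  -240
Fifth differences constant at -240.
-2424 − 240 = -2664;  -13470 − 2664 = -16134;  -54420 − 16134 = -70554;  -178497 − 70554 = -249051;  -503844 − 249051 = -752895
-2664 − 240 = -2904;  -16134 − 2904 = -19038;  -70554 − 19038 = -89592;  -249051 − 89592 = -338643;  -752895 − 338643 = -1091538
-2904 − 240 = -3144;  -19038 − 3144 = -22182;  -89592 − 22182 = -111774;  -338643 − 111774 = -450417;  -1091538 − 450417 = -1541955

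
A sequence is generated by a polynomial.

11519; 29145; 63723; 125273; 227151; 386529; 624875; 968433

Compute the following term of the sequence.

First differences: 17626, 34578, 61550, 101878, 159378, 238346, 343558
Second differences: 16952, 26972, 40328, 57500, 78968, 105212
Third differences: 10020, 13356, 17172, 21468, 26244
Fourth differences: 3336, 3816, 4296, 4776
Fifth differences: 480, 480, 480
The fifth differences are constant (480).
4776 + 480 = 5256;  26244 + 5256 = 31500;  105212 + 31500 = 136712;  343558 + 136712 = 480270;  968433 + 480270 = 1448703

1448703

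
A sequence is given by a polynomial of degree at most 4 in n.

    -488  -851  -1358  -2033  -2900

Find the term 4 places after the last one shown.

D1: -363, -507, -675, -867
D2: -144, -168, -192
D3: -24, -24
Third differences constant at -24.
-192 − 24 = -216;  -867 − 216 = -1083;  -2900 − 1083 = -3983
-216 − 24 = -240;  -1083 − 240 = -1323;  -3983 − 1323 = -5306
-240 − 24 = -264;  -1323 − 264 = -1587;  -5306 − 1587 = -6893
-264 − 24 = -288;  -1587 − 288 = -1875;  -6893 − 1875 = -8768

-8768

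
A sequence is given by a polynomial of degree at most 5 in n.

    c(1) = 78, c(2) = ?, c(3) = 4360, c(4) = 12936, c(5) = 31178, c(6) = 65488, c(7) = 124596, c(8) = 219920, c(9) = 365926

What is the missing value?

1016

Using the last 7 terms:
First differences: 8576, 18242, 34310, 59108, 95324, 146006
Second differences: 9666, 16068, 24798, 36216, 50682
Third differences: 6402, 8730, 11418, 14466
Fourth differences: 2328, 2688, 3048
Fifth differences: 360, 360
Constant fifth difference = 360.
Extend backward: 2328 − 360 = 1968;  6402 − 1968 = 4434;  9666 − 4434 = 5232;  8576 − 5232 = 3344;  4360 − 3344 = 1016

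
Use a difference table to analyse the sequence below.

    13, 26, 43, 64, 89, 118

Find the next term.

151

First differences: 13  17  21  25  29
Second differences: 4  4  4  4
Constant second difference = 4, so extend:
29 + 4 = 33;  118 + 33 = 151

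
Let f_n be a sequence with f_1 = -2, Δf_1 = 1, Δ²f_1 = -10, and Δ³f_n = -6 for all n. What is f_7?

Build the table forward from the leading diagonal:
D3: -6, -6, -6, -6, -6, -6, -6
D2: -10, -16, -22, -28, -34, -40, -46
D1: 1, -9, -25, -47, -75, -109, -149
f: -2, -1, -10, -35, -82, -157, -266

-266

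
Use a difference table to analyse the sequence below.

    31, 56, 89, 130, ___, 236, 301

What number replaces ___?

Using the first 4 terms:
25  33  41
8  8
Constant second difference = 8.
Extend forward: 41 + 8 = 49;  130 + 49 = 179

179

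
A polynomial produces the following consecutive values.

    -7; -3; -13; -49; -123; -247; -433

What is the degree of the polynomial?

3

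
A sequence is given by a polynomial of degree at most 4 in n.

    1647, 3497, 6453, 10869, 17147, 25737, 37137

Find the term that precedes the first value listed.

Δ: 1850  2956  4416  6278  8590  11400
Δ²: 1106  1460  1862  2312  2810
Δ³: 354  402  450  498
Δ⁴: 48  48  48
The fourth differences are constant at 48.
Work back: 354 − 48 = 306;  1106 − 306 = 800;  1850 − 800 = 1050;  1647 − 1050 = 597

597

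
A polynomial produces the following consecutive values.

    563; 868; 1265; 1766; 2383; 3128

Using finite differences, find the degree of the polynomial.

3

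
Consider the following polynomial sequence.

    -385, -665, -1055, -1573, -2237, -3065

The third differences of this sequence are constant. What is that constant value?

-18

First differences: -280, -390, -518, -664, -828
Second differences: -110, -128, -146, -164
Third differences: -18, -18, -18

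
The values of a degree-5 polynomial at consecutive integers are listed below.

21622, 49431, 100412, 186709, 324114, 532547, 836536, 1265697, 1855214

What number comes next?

2646319

Δ: 27809, 50981, 86297, 137405, 208433, 303989, 429161, 589517
Δ²: 23172, 35316, 51108, 71028, 95556, 125172, 160356
Δ³: 12144, 15792, 19920, 24528, 29616, 35184
Δ⁴: 3648, 4128, 4608, 5088, 5568
Δ⁵: 480, 480, 480, 480
Constant fifth difference = 480, so extend:
5568 + 480 = 6048;  35184 + 6048 = 41232;  160356 + 41232 = 201588;  589517 + 201588 = 791105;  1855214 + 791105 = 2646319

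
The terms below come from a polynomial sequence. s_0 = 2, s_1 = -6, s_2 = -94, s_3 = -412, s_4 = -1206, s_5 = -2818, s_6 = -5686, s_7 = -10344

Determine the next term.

Δ: -8  -88  -318  -794  -1612  -2868  -4658
Δ²: -80  -230  -476  -818  -1256  -1790
Δ³: -150  -246  -342  -438  -534
Δ⁴: -96  -96  -96  -96
Constant fourth difference = -96, so extend:
-534 − 96 = -630;  -1790 − 630 = -2420;  -4658 − 2420 = -7078;  -10344 − 7078 = -17422

-17422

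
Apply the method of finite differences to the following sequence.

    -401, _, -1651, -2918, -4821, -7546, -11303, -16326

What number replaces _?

Using the last 6 terms:
First differences: -1267  -1903  -2725  -3757  -5023
Second differences: -636  -822  -1032  -1266
Third differences: -186  -210  -234
Fourth differences: -24  -24
Constant fourth difference = -24.
Extend backward: -186 + 24 = -162;  -636 + 162 = -474;  -1267 + 474 = -793;  -1651 + 793 = -858

-858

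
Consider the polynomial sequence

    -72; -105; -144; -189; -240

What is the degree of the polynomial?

2

Δ: -33, -39, -45, -51
Δ²: -6, -6, -6
The second differences are constant, so the polynomial has degree 2.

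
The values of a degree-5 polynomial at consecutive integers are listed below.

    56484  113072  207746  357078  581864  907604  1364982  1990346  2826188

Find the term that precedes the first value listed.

First differences: 56588  94674  149332  224786  325740  457378  625364  835842
Second differences: 38086  54658  75454  100954  131638  167986  210478
Third differences: 16572  20796  25500  30684  36348  42492
Fourth differences: 4224  4704  5184  5664  6144
Fifth differences: 480  480  480  480
The fifth differences are constant at 480.
Work back: 4224 − 480 = 3744;  16572 − 3744 = 12828;  38086 − 12828 = 25258;  56588 − 25258 = 31330;  56484 − 31330 = 25154

25154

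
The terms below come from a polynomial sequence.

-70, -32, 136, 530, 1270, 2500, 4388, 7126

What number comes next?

D1: 38  168  394  740  1230  1888  2738
D2: 130  226  346  490  658  850
D3: 96  120  144  168  192
D4: 24  24  24  24
Fourth differences constant at 24.
192 + 24 = 216;  850 + 216 = 1066;  2738 + 1066 = 3804;  7126 + 3804 = 10930

10930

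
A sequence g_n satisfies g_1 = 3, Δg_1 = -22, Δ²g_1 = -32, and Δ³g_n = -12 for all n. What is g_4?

-171

Build the table forward from the leading diagonal:
D3: -12  -12  -12  -12
D2: -32  -44  -56  -68
D1: -22  -54  -98  -154
g: 3  -19  -73  -171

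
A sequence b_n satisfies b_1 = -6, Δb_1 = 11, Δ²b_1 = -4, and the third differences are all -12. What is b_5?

Build the table forward from the leading diagonal:
D3: -12  -12  -12  -12  -12
D2: -4  -16  -28  -40  -52
D1: 11  7  -9  -37  -77
b: -6  5  12  3  -34

-34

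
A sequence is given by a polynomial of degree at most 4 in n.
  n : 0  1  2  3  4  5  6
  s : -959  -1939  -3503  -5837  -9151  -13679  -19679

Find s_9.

-49451

-980  -1564  -2334  -3314  -4528  -6000
-584  -770  -980  -1214  -1472
-186  -210  -234  -258
-24  -24  -24
The fourth differences are constant (-24).
-258 − 24 = -282;  -1472 − 282 = -1754;  -6000 − 1754 = -7754;  -19679 − 7754 = -27433
-282 − 24 = -306;  -1754 − 306 = -2060;  -7754 − 2060 = -9814;  -27433 − 9814 = -37247
-306 − 24 = -330;  -2060 − 330 = -2390;  -9814 − 2390 = -12204;  -37247 − 12204 = -49451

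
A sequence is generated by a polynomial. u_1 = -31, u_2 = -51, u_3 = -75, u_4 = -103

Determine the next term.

-20 , -24 , -28
-4 , -4
Second differences constant at -4.
-28 − 4 = -32;  -103 − 32 = -135

-135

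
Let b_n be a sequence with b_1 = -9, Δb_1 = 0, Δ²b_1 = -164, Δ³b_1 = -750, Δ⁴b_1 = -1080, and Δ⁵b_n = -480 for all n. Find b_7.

Build the table forward from the leading diagonal:
Fifth differences: -480  -480  -480  -480  -480  -480  -480
Fourth differences: -1080  -1560  -2040  -2520  -3000  -3480  -3960
Third differences: -750  -1830  -3390  -5430  -7950  -10950  -14430
Second differences: -164  -914  -2744  -6134  -11564  -19514  -30464
First differences: 0  -164  -1078  -3822  -9956  -21520  -41034
b: -9  -9  -173  -1251  -5073  -15029  -36549

-36549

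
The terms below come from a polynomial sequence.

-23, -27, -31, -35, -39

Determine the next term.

-43

Δ: -4 , -4 , -4 , -4
The first differences are constant (-4).
-39 − 4 = -43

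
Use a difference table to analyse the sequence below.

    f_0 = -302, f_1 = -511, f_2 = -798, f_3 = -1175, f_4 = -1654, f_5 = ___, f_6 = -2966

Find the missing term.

-2247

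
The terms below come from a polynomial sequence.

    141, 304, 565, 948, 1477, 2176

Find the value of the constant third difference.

24

Δ: 163, 261, 383, 529, 699
Δ²: 98, 122, 146, 170
Δ³: 24, 24, 24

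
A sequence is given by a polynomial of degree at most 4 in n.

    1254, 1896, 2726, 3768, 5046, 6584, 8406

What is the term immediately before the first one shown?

Δ: 642  830  1042  1278  1538  1822
Δ²: 188  212  236  260  284
Δ³: 24  24  24  24
The third differences are constant at 24.
Work back: 188 − 24 = 164;  642 − 164 = 478;  1254 − 478 = 776

776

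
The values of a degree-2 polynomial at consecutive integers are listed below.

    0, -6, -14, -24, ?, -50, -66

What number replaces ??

Using the first 4 terms:
First differences: -6  -8  -10
Second differences: -2  -2
Constant second difference = -2.
Extend forward: -10 − 2 = -12;  -24 − 12 = -36

-36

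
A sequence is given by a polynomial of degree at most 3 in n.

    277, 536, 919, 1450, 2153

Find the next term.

First differences: 259, 383, 531, 703
Second differences: 124, 148, 172
Third differences: 24, 24
Third differences constant at 24.
172 + 24 = 196;  703 + 196 = 899;  2153 + 899 = 3052

3052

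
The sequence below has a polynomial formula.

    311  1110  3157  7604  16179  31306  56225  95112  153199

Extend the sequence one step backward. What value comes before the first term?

799  2047  4447  8575  15127  24919  38887  58087
1248  2400  4128  6552  9792  13968  19200
1152  1728  2424  3240  4176  5232
576  696  816  936  1056
120  120  120  120
The fifth differences are constant at 120.
Work back: 576 − 120 = 456;  1152 − 456 = 696;  1248 − 696 = 552;  799 − 552 = 247;  311 − 247 = 64

64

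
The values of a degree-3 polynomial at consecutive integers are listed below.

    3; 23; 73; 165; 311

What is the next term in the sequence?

523

Δ: 20, 50, 92, 146
Δ²: 30, 42, 54
Δ³: 12, 12
Constant third difference = 12, so extend:
54 + 12 = 66;  146 + 66 = 212;  311 + 212 = 523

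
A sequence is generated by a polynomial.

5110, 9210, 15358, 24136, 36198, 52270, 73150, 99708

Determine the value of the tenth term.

173698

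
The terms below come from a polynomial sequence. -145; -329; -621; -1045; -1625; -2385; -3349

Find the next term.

-4541

-184  -292  -424  -580  -760  -964
-108  -132  -156  -180  -204
-24  -24  -24  -24
Constant third difference = -24, so extend:
-204 − 24 = -228;  -964 − 228 = -1192;  -3349 − 1192 = -4541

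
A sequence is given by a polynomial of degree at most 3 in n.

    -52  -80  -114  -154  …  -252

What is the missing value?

-200

Using the first 4 terms:
D1: -28  -34  -40
D2: -6  -6
Constant second difference = -6.
Extend forward: -40 − 6 = -46;  -154 − 46 = -200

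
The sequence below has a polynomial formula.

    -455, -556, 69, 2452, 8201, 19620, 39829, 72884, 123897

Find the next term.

Δ: -101  625  2383  5749  11419  20209  33055  51013
Δ²: 726  1758  3366  5670  8790  12846  17958
Δ³: 1032  1608  2304  3120  4056  5112
Δ⁴: 576  696  816  936  1056
Δ⁵: 120  120  120  120
Fifth differences constant at 120.
1056 + 120 = 1176;  5112 + 1176 = 6288;  17958 + 6288 = 24246;  51013 + 24246 = 75259;  123897 + 75259 = 199156

199156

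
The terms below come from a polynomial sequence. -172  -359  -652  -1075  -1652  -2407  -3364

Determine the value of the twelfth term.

-12019

First differences: -187  -293  -423  -577  -755  -957
Second differences: -106  -130  -154  -178  -202
Third differences: -24  -24  -24  -24
The third differences are constant (-24).
-202 − 24 = -226;  -957 − 226 = -1183;  -3364 − 1183 = -4547
-226 − 24 = -250;  -1183 − 250 = -1433;  -4547 − 1433 = -5980
-250 − 24 = -274;  -1433 − 274 = -1707;  -5980 − 1707 = -7687
-274 − 24 = -298;  -1707 − 298 = -2005;  -7687 − 2005 = -9692
-298 − 24 = -322;  -2005 − 322 = -2327;  -9692 − 2327 = -12019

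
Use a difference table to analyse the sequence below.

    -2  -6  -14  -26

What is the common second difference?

First differences: -4, -8, -12
Second differences: -4, -4

-4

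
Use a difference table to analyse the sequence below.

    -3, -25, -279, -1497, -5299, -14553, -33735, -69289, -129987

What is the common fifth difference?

D1: -22, -254, -1218, -3802, -9254, -19182, -35554, -60698
D2: -232, -964, -2584, -5452, -9928, -16372, -25144
D3: -732, -1620, -2868, -4476, -6444, -8772
D4: -888, -1248, -1608, -1968, -2328
D5: -360, -360, -360, -360

-360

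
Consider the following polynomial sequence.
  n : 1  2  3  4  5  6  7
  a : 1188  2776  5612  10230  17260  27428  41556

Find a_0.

Δ: 1588  2836  4618  7030  10168  14128
Δ²: 1248  1782  2412  3138  3960
Δ³: 534  630  726  822
Δ⁴: 96  96  96
The fourth differences are constant at 96.
Work back: 534 − 96 = 438;  1248 − 438 = 810;  1588 − 810 = 778;  1188 − 778 = 410

410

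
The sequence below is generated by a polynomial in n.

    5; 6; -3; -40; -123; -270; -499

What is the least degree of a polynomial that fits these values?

3

1, -9, -37, -83, -147, -229
-10, -28, -46, -64, -82
-18, -18, -18, -18
The third differences are constant, so the polynomial has degree 3.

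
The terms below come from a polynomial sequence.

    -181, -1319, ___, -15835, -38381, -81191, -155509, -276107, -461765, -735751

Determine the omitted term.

Using the last 7 terms:
Δ: -22546, -42810, -74318, -120598, -185658, -273986
Δ²: -20264, -31508, -46280, -65060, -88328
Δ³: -11244, -14772, -18780, -23268
Δ⁴: -3528, -4008, -4488
Δ⁵: -480, -480
Constant fifth difference = -480.
Extend backward: -3528 + 480 = -3048;  -11244 + 3048 = -8196;  -20264 + 8196 = -12068;  -22546 + 12068 = -10478;  -15835 + 10478 = -5357

-5357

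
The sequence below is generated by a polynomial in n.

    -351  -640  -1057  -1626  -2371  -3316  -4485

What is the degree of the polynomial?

3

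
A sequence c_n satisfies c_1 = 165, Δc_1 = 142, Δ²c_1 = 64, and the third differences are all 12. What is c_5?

Build the table forward from the leading diagonal:
Third differences: 12, 12, 12, 12, 12
Second differences: 64, 76, 88, 100, 112
First differences: 142, 206, 282, 370, 470
c: 165, 307, 513, 795, 1165

1165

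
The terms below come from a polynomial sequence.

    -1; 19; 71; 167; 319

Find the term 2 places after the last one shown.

Δ: 20, 52, 96, 152
Δ²: 32, 44, 56
Δ³: 12, 12
The third differences are constant (12).
56 + 12 = 68;  152 + 68 = 220;  319 + 220 = 539
68 + 12 = 80;  220 + 80 = 300;  539 + 300 = 839

839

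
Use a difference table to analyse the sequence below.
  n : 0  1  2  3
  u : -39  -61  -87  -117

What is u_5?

-189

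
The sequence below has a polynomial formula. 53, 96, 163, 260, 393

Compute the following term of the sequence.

568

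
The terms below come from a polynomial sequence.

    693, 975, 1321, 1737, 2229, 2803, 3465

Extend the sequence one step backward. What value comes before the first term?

D1: 282, 346, 416, 492, 574, 662
D2: 64, 70, 76, 82, 88
D3: 6, 6, 6, 6
The third differences are constant at 6.
Work back: 64 − 6 = 58;  282 − 58 = 224;  693 − 224 = 469

469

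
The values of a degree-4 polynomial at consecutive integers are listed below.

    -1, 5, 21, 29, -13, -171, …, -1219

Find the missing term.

Using the first 6 terms:
First differences: 6  16  8  -42  -158
Second differences: 10  -8  -50  -116
Third differences: -18  -42  -66
Fourth differences: -24  -24
Constant fourth difference = -24.
Extend forward: -66 − 24 = -90;  -116 − 90 = -206;  -158 − 206 = -364;  -171 − 364 = -535

-535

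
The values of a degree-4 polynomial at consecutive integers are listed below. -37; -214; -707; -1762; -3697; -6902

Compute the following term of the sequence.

-11839

First differences: -177  -493  -1055  -1935  -3205
Second differences: -316  -562  -880  -1270
Third differences: -246  -318  -390
Fourth differences: -72  -72
The fourth differences are constant (-72).
-390 − 72 = -462;  -1270 − 462 = -1732;  -3205 − 1732 = -4937;  -6902 − 4937 = -11839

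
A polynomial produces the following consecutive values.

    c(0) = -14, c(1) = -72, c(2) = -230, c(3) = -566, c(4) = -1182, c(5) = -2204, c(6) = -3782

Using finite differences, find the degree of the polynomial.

4

-58, -158, -336, -616, -1022, -1578
-100, -178, -280, -406, -556
-78, -102, -126, -150
-24, -24, -24
The fourth differences are constant, so the polynomial has degree 4.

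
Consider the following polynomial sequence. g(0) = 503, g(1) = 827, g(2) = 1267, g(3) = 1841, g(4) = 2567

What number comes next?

3463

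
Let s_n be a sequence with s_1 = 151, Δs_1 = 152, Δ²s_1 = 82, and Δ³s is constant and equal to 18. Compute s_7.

2653

Build the table forward from the leading diagonal:
D3: 18  18  18  18  18  18  18
D2: 82  100  118  136  154  172  190
D1: 152  234  334  452  588  742  914
s: 151  303  537  871  1323  1911  2653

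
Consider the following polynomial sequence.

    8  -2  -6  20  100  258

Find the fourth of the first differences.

80

Δ: -10, -4, 26, 80, 158
Δ²: 6, 30, 54, 78
Δ³: 24, 24, 24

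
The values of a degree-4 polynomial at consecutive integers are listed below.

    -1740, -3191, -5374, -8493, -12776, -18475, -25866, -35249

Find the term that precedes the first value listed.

-841

D1: -1451  -2183  -3119  -4283  -5699  -7391  -9383
D2: -732  -936  -1164  -1416  -1692  -1992
D3: -204  -228  -252  -276  -300
D4: -24  -24  -24  -24
The fourth differences are constant at -24.
Work back: -204 + 24 = -180;  -732 + 180 = -552;  -1451 + 552 = -899;  -1740 + 899 = -841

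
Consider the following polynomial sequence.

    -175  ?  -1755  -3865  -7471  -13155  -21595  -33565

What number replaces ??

-655

Using the last 6 terms:
-2110  -3606  -5684  -8440  -11970
-1496  -2078  -2756  -3530
-582  -678  -774
-96  -96
Constant fourth difference = -96.
Extend backward: -582 + 96 = -486;  -1496 + 486 = -1010;  -2110 + 1010 = -1100;  -1755 + 1100 = -655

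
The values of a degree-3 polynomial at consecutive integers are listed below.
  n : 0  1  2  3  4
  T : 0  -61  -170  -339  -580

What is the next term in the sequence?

-905

-61, -109, -169, -241
-48, -60, -72
-12, -12
Third differences constant at -12.
-72 − 12 = -84;  -241 − 84 = -325;  -580 − 325 = -905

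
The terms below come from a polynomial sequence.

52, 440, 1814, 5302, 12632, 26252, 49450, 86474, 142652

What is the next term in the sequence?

224512

D1: 388, 1374, 3488, 7330, 13620, 23198, 37024, 56178
D2: 986, 2114, 3842, 6290, 9578, 13826, 19154
D3: 1128, 1728, 2448, 3288, 4248, 5328
D4: 600, 720, 840, 960, 1080
D5: 120, 120, 120, 120
The fifth differences are constant (120).
1080 + 120 = 1200;  5328 + 1200 = 6528;  19154 + 6528 = 25682;  56178 + 25682 = 81860;  142652 + 81860 = 224512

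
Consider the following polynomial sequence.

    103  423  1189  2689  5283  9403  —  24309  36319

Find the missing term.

15553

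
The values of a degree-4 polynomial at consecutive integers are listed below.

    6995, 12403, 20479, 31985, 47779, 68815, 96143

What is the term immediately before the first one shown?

3589

D1: 5408, 8076, 11506, 15794, 21036, 27328
D2: 2668, 3430, 4288, 5242, 6292
D3: 762, 858, 954, 1050
D4: 96, 96, 96
The fourth differences are constant at 96.
Work back: 762 − 96 = 666;  2668 − 666 = 2002;  5408 − 2002 = 3406;  6995 − 3406 = 3589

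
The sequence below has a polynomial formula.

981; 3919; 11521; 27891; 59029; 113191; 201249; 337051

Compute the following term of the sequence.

First differences: 2938  7602  16370  31138  54162  88058  135802
Second differences: 4664  8768  14768  23024  33896  47744
Third differences: 4104  6000  8256  10872  13848
Fourth differences: 1896  2256  2616  2976
Fifth differences: 360  360  360
The fifth differences are constant (360).
2976 + 360 = 3336;  13848 + 3336 = 17184;  47744 + 17184 = 64928;  135802 + 64928 = 200730;  337051 + 200730 = 537781

537781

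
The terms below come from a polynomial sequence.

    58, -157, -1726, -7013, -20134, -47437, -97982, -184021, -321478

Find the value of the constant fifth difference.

-480

First differences: -215, -1569, -5287, -13121, -27303, -50545, -86039, -137457
Second differences: -1354, -3718, -7834, -14182, -23242, -35494, -51418
Third differences: -2364, -4116, -6348, -9060, -12252, -15924
Fourth differences: -1752, -2232, -2712, -3192, -3672
Fifth differences: -480, -480, -480, -480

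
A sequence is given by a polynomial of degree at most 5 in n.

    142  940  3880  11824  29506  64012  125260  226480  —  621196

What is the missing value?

Using the first 8 terms:
798, 2940, 7944, 17682, 34506, 61248, 101220
2142, 5004, 9738, 16824, 26742, 39972
2862, 4734, 7086, 9918, 13230
1872, 2352, 2832, 3312
480, 480, 480
Constant fifth difference = 480.
Extend forward: 3312 + 480 = 3792;  13230 + 3792 = 17022;  39972 + 17022 = 56994;  101220 + 56994 = 158214;  226480 + 158214 = 384694

384694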